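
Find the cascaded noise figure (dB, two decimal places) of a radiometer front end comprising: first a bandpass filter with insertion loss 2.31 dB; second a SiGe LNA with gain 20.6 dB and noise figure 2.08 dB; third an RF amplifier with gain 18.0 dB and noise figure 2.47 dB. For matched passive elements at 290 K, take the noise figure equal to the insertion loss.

Convert to linear (a loss of L dB is a gain of −L dB): F_i = 10^(NF_i/10), G_i = 10^(G_i,dB/10)
  Stage 1: F_1 = 10^(2.31/10) = 1.702, G_1 = 10^(−2.31/10) = 0.5875
  Stage 2: F_2 = 10^(2.08/10) = 1.614, G_2 = 10^(20.6/10) = 114.8
  Stage 3: F_3 = 10^(2.47/10) = 1.766, G_3 = 10^(18.0/10) = 63.10
Friis cascade:
  F = 1.702 + (1.614 − 1)/0.5875 + (1.766 − 1)/67.45 = 2.759
NF = 10 log₁₀(2.759) = 4.41 dB

4.41 dB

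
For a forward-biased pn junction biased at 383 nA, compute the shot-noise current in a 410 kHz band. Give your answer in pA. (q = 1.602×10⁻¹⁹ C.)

I_n = √(2qI·B)
2qI·B = 2 × 1.602×10⁻¹⁹ × 3.83×10⁻⁷ × 4.10×10⁵ = 5.03×10⁻²⁰ A²
I_n = √(5.03×10⁻²⁰) = 2.24×10⁻¹⁰ A = 224 pA

224 pA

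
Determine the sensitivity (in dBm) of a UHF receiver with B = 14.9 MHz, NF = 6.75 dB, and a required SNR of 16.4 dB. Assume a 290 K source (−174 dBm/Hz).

Sensitivity = −174 + 10 log₁₀(B) + NF + SNR_min
= −174 + 71.73 + 6.75 + 16.4
= −79.12 dBm → −79.1 dBm

−79.1 dBm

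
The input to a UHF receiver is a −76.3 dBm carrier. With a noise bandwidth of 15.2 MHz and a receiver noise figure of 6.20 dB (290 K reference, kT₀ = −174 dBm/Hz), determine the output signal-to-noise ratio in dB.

Noise floor: N = −174 + 10 log₁₀(B) + NF
10 log₁₀(1.52×10⁷) = 71.82 dB
N = −174 + 71.82 + 6.20 = −95.98 dBm
SNR = P_sig − N = −76.3 − (−95.98) = 19.68 dB → 19.7 dB

19.7 dB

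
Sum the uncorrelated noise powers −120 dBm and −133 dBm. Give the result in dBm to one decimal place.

−119.8 dBm

Convert to linear, add, convert back:
P₁ = 1.00×10⁻¹⁵ W, P₂ = 5.01×10⁻¹⁷ W
P_tot = 1.05×10⁻¹⁵ W → 10 log₁₀(P_tot / 10⁻³) = −119.8 dBm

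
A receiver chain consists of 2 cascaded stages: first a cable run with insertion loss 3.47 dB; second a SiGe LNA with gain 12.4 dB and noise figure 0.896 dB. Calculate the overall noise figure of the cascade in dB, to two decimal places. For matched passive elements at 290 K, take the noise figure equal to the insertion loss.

4.37 dB

Convert to linear (a loss of L dB is a gain of −L dB): F_i = 10^(NF_i/10), G_i = 10^(G_i,dB/10)
  Stage 1: F_1 = 10^(3.47/10) = 2.223, G_1 = 10^(−3.47/10) = 0.4498
  Stage 2: F_2 = 10^(0.896/10) = 1.229, G_2 = 10^(12.4/10) = 17.38
Friis cascade:
  F = 2.223 + (1.229 − 1)/0.4498 = 2.733
NF = 10 log₁₀(2.733) = 4.37 dB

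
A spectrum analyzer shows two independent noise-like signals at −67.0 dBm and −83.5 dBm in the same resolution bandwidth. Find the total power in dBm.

−66.9 dBm

Convert to linear, add, convert back:
P₁ = 2.00×10⁻¹⁰ W, P₂ = 4.47×10⁻¹² W
P_tot = 2.04×10⁻¹⁰ W → 10 log₁₀(P_tot / 10⁻³) = −66.9 dBm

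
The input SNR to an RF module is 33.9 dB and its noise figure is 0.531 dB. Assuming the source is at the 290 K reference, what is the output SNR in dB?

By definition F = SNR_in/SNR_out, so in dB: SNR_out = SNR_in − NF
SNR_out = 33.9 − 0.531 = 33.369 dB

33.369 dB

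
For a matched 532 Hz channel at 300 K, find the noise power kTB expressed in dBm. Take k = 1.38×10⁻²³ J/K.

P_n = kTB = 1.38×10⁻²³ × 300 × 5.32×10² = 2.20×10⁻¹⁸ W
In dBm: 10 log₁₀(2.20×10⁻¹⁸ / 10⁻³) = −146.6 dBm

−146.6 dBm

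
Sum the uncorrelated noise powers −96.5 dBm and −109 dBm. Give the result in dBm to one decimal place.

Convert to linear, add, convert back:
P₁ = 2.24×10⁻¹³ W, P₂ = 1.26×10⁻¹⁴ W
P_tot = 2.36×10⁻¹³ W → 10 log₁₀(P_tot / 10⁻³) = −96.3 dBm

−96.3 dBm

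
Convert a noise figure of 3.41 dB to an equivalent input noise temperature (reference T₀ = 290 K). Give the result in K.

346 K

F = 10^(3.41/10) = 2.1928
T_e = (F − 1)·T₀ = (2.1928 − 1) × 290 = 346 K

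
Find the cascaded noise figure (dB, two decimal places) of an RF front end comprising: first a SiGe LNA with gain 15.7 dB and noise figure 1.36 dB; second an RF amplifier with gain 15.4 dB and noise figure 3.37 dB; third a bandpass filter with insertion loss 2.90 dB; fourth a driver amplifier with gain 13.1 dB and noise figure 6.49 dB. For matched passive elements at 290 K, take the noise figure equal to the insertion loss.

Convert to linear (a loss of L dB is a gain of −L dB): F_i = 10^(NF_i/10), G_i = 10^(G_i,dB/10)
  Stage 1: F_1 = 10^(1.36/10) = 1.368, G_1 = 10^(15.7/10) = 37.15
  Stage 2: F_2 = 10^(3.37/10) = 2.173, G_2 = 10^(15.4/10) = 34.67
  Stage 3: F_3 = 10^(2.90/10) = 1.950, G_3 = 10^(−2.90/10) = 0.5129
  Stage 4: F_4 = 10^(6.49/10) = 4.457, G_4 = 10^(13.1/10) = 20.42
Friis cascade:
  F = 1.368 + (2.173 − 1)/37.15 + (1.950 − 1)/1288 + (4.457 − 1)/660.7 = 1.405
NF = 10 log₁₀(1.405) = 1.48 dB

1.48 dB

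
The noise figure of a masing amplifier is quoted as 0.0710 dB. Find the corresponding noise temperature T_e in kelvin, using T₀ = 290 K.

4.78 K

F = 10^(0.0710/10) = 1.01648
T_e = (F − 1)·T₀ = (1.01648 − 1) × 290 = 4.78 K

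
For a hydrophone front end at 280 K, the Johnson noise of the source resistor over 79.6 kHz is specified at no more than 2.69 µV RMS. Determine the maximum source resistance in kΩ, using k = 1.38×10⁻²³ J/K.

5.88 kΩ

Johnson–Nyquist: V_n = √(4kTRB) ⇒ R = V_n² / (4kTB)
4kTB = 4 × 1.38×10⁻²³ × 280 × 7.96×10⁴ = 1.23×10⁻¹⁵
R = (2.69×10⁻⁶)² / 1.23×10⁻¹⁵ = 5.88×10³ Ω = 5.88 kΩ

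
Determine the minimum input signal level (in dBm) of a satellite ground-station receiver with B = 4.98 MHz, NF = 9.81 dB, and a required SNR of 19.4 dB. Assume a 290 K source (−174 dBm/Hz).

Sensitivity = −174 + 10 log₁₀(B) + NF + SNR_min
= −174 + 66.97 + 9.81 + 19.4
= −77.82 dBm → −77.8 dBm

−77.8 dBm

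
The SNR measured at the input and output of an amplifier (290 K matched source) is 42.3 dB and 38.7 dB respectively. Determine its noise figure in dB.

3.6 dB

NF (dB) = SNR_in(dB) − SNR_out(dB) when the source is at T₀
NF = 42.3 − 38.7 = 3.6 dB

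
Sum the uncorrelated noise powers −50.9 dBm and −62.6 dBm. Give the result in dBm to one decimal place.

Convert to linear, add, convert back:
P₁ = 8.13×10⁻⁹ W, P₂ = 5.50×10⁻¹⁰ W
P_tot = 8.68×10⁻⁹ W → 10 log₁₀(P_tot / 10⁻³) = −50.6 dBm

−50.6 dBm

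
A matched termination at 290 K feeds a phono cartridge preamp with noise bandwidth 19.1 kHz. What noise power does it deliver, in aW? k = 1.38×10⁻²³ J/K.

P_n = kTB = 1.38×10⁻²³ × 290 × 1.91×10⁴ = 7.64×10⁻¹⁷ W = 76.4 aW

76.4 aW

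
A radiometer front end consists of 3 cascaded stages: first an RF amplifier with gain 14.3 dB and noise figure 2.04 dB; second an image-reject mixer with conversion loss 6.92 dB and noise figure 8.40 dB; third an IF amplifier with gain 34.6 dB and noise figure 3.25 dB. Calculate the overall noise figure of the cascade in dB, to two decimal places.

Convert to linear (a loss of L dB is a gain of −L dB): F_i = 10^(NF_i/10), G_i = 10^(G_i,dB/10)
  Stage 1: F_1 = 10^(2.04/10) = 1.600, G_1 = 10^(14.3/10) = 26.92
  Stage 2: F_2 = 10^(8.40/10) = 6.918, G_2 = 10^(−6.92/10) = 0.2032
  Stage 3: F_3 = 10^(3.25/10) = 2.113, G_3 = 10^(34.6/10) = 2884
Friis cascade:
  F = 1.600 + (6.918 − 1)/26.92 + (2.113 − 1)/5.470 = 2.023
NF = 10 log₁₀(2.023) = 3.06 dB

3.06 dB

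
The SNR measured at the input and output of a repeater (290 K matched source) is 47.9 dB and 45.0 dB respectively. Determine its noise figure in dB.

2.9 dB

NF (dB) = SNR_in(dB) − SNR_out(dB) when the source is at T₀
NF = 47.9 − 45.0 = 2.9 dB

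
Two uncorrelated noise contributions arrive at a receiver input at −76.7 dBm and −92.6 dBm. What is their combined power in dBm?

Convert to linear, add, convert back:
P₁ = 2.14×10⁻¹¹ W, P₂ = 5.50×10⁻¹³ W
P_tot = 2.19×10⁻¹¹ W → 10 log₁₀(P_tot / 10⁻³) = −76.6 dBm

−76.6 dBm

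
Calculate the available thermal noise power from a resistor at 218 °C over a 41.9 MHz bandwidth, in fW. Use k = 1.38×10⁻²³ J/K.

284 fW

T = 218 °C + 273.15 = 491.15 K
P_n = kTB = 1.38×10⁻²³ × 491.15 × 4.19×10⁷ = 2.84×10⁻¹³ W = 284 fW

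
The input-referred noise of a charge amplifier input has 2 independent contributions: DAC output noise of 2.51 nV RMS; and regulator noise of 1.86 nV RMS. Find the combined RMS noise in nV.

3.12 nV

Uncorrelated sources add in power (mean-square): V_tot = √(ΣV_i²)
V_tot = √[(2.51×10⁻⁹)² + (1.86×10⁻⁹)²] = 3.12×10⁻⁹ V = 3.12 nV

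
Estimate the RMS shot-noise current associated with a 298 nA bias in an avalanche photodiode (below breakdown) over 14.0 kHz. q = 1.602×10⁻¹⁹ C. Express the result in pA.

36.6 pA

I_n = √(2qI·B)
2qI·B = 2 × 1.602×10⁻¹⁹ × 2.98×10⁻⁷ × 1.40×10⁴ = 1.34×10⁻²¹ A²
I_n = √(1.34×10⁻²¹) = 3.66×10⁻¹¹ A = 36.6 pA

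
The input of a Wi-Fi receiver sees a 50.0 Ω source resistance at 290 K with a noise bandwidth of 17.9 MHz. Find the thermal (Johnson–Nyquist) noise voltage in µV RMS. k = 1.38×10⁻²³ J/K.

V_n = √(4kTRB)
4kTRB = 4 × 1.38×10⁻²³ × 290 × 5.00×10¹ × 1.79×10⁷ = 1.43×10⁻¹¹ V²
V_n = √(1.43×10⁻¹¹) = 3.79×10⁻⁶ V = 3.79 µV

3.79 µV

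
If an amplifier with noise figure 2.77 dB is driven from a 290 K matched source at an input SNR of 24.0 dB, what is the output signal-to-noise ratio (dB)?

By definition F = SNR_in/SNR_out, so in dB: SNR_out = SNR_in − NF
SNR_out = 24.0 − 2.77 = 21.23 dB

21.23 dB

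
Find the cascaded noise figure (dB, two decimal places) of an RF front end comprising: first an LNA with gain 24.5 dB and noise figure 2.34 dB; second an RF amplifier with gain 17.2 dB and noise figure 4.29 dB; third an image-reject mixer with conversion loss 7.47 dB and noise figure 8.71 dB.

2.36 dB

Convert to linear (a loss of L dB is a gain of −L dB): F_i = 10^(NF_i/10), G_i = 10^(G_i,dB/10)
  Stage 1: F_1 = 10^(2.34/10) = 1.714, G_1 = 10^(24.5/10) = 281.8
  Stage 2: F_2 = 10^(4.29/10) = 2.685, G_2 = 10^(17.2/10) = 52.48
  Stage 3: F_3 = 10^(8.71/10) = 7.430, G_3 = 10^(−7.47/10) = 0.1791
Friis cascade:
  F = 1.714 + (2.685 − 1)/281.8 + (7.430 − 1)/1.479×10⁴ = 1.720
NF = 10 log₁₀(1.720) = 2.36 dB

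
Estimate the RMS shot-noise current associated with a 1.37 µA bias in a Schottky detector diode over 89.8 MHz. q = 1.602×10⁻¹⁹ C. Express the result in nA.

6.28 nA

I_n = √(2qI·B)
2qI·B = 2 × 1.602×10⁻¹⁹ × 1.37×10⁻⁶ × 8.98×10⁷ = 3.94×10⁻¹⁷ A²
I_n = √(3.94×10⁻¹⁷) = 6.28×10⁻⁹ A = 6.28 nA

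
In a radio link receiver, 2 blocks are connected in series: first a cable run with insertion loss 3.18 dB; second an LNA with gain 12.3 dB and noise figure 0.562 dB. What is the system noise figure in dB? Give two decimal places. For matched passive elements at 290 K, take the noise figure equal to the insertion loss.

3.74 dB

Convert to linear (a loss of L dB is a gain of −L dB): F_i = 10^(NF_i/10), G_i = 10^(G_i,dB/10)
  Stage 1: F_1 = 10^(3.18/10) = 2.080, G_1 = 10^(−3.18/10) = 0.4808
  Stage 2: F_2 = 10^(0.562/10) = 1.138, G_2 = 10^(12.3/10) = 16.98
Friis cascade:
  F = 2.080 + (1.138 − 1)/0.4808 = 2.367
NF = 10 log₁₀(2.367) = 3.74 dB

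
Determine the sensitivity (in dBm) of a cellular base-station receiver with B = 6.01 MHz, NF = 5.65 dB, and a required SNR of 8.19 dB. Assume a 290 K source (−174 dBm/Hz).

−92.4 dBm

Sensitivity = −174 + 10 log₁₀(B) + NF + SNR_min
= −174 + 67.79 + 5.65 + 8.19
= −92.37 dBm → −92.4 dBm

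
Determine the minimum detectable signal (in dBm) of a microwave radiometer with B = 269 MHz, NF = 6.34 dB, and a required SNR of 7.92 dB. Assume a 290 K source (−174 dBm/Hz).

Sensitivity = −174 + 10 log₁₀(B) + NF + SNR_min
= −174 + 84.3 + 6.34 + 7.92
= −75.44 dBm → −75.4 dBm

−75.4 dBm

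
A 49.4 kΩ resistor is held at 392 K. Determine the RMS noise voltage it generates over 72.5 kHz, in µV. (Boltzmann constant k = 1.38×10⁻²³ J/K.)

V_n = √(4kTRB)
4kTRB = 4 × 1.38×10⁻²³ × 392 × 4.94×10⁴ × 7.25×10⁴ = 7.75×10⁻¹¹ V²
V_n = √(7.75×10⁻¹¹) = 8.80×10⁻⁶ V = 8.80 µV

8.80 µV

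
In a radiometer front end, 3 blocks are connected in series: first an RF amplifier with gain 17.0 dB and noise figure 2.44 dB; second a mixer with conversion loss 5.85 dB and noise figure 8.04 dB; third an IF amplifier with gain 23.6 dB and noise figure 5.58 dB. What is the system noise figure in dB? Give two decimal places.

3.14 dB

Convert to linear (a loss of L dB is a gain of −L dB): F_i = 10^(NF_i/10), G_i = 10^(G_i,dB/10)
  Stage 1: F_1 = 10^(2.44/10) = 1.754, G_1 = 10^(17.0/10) = 50.12
  Stage 2: F_2 = 10^(8.04/10) = 6.368, G_2 = 10^(−5.85/10) = 0.2600
  Stage 3: F_3 = 10^(5.58/10) = 3.614, G_3 = 10^(23.6/10) = 229.1
Friis cascade:
  F = 1.754 + (6.368 − 1)/50.12 + (3.614 − 1)/13.03 = 2.062
NF = 10 log₁₀(2.062) = 3.14 dB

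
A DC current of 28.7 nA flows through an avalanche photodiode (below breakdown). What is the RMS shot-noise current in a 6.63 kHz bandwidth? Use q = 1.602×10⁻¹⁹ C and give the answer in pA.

I_n = √(2qI·B)
2qI·B = 2 × 1.602×10⁻¹⁹ × 2.87×10⁻⁸ × 6.63×10³ = 6.10×10⁻²³ A²
I_n = √(6.10×10⁻²³) = 7.81×10⁻¹² A = 7.81 pA

7.81 pA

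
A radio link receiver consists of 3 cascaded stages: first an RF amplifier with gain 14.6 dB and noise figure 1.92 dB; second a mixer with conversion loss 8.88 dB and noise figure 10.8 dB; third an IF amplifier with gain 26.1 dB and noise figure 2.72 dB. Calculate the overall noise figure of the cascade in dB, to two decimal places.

3.37 dB

Convert to linear (a loss of L dB is a gain of −L dB): F_i = 10^(NF_i/10), G_i = 10^(G_i,dB/10)
  Stage 1: F_1 = 10^(1.92/10) = 1.556, G_1 = 10^(14.6/10) = 28.84
  Stage 2: F_2 = 10^(10.8/10) = 12.02, G_2 = 10^(−8.88/10) = 0.1294
  Stage 3: F_3 = 10^(2.72/10) = 1.871, G_3 = 10^(26.1/10) = 407.4
Friis cascade:
  F = 1.556 + (12.02 − 1)/28.84 + (1.871 − 1)/3.733 = 2.171
NF = 10 log₁₀(2.171) = 3.37 dB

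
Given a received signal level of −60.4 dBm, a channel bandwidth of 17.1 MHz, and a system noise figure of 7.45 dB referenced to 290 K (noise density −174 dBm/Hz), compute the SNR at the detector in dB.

33.8 dB

Noise floor: N = −174 + 10 log₁₀(B) + NF
10 log₁₀(1.71×10⁷) = 72.33 dB
N = −174 + 72.33 + 7.45 = −94.22 dBm
SNR = P_sig − N = −60.4 − (−94.22) = 33.82 dB → 33.8 dB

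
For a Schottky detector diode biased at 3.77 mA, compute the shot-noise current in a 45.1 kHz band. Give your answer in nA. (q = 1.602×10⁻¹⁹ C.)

I_n = √(2qI·B)
2qI·B = 2 × 1.602×10⁻¹⁹ × 3.77×10⁻³ × 4.51×10⁴ = 5.45×10⁻¹⁷ A²
I_n = √(5.45×10⁻¹⁷) = 7.38×10⁻⁹ A = 7.38 nA

7.38 nA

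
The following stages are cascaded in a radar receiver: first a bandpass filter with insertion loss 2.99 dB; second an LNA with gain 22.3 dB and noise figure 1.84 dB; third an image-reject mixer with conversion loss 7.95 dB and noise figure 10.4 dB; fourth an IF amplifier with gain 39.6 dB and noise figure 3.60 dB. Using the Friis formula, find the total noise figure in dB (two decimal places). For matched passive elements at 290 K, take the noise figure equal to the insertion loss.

5.12 dB

Convert to linear (a loss of L dB is a gain of −L dB): F_i = 10^(NF_i/10), G_i = 10^(G_i,dB/10)
  Stage 1: F_1 = 10^(2.99/10) = 1.991, G_1 = 10^(−2.99/10) = 0.5023
  Stage 2: F_2 = 10^(1.84/10) = 1.528, G_2 = 10^(22.3/10) = 169.8
  Stage 3: F_3 = 10^(10.4/10) = 10.96, G_3 = 10^(−7.95/10) = 0.1603
  Stage 4: F_4 = 10^(3.60/10) = 2.291, G_4 = 10^(39.6/10) = 9120
Friis cascade:
  F = 1.991 + (1.528 − 1)/0.5023 + (10.96 − 1)/85.31 + (2.291 − 1)/13.68 = 3.252
NF = 10 log₁₀(3.252) = 5.12 dB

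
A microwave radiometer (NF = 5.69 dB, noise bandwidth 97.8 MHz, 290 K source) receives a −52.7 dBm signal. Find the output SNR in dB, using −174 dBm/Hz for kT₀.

35.7 dB

Noise floor: N = −174 + 10 log₁₀(B) + NF
10 log₁₀(9.78×10⁷) = 79.9 dB
N = −174 + 79.9 + 5.69 = −88.41 dBm
SNR = P_sig − N = −52.7 − (−88.41) = 35.71 dB → 35.7 dB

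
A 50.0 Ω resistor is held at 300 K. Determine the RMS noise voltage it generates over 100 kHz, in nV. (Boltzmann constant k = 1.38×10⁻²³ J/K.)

V_n = √(4kTRB)
4kTRB = 4 × 1.38×10⁻²³ × 300 × 5.00×10¹ × 1.00×10⁵ = 8.28×10⁻¹⁴ V²
V_n = √(8.28×10⁻¹⁴) = 2.88×10⁻⁷ V = 288 nV

288 nV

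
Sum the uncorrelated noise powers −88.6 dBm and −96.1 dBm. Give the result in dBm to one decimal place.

−87.9 dBm

Convert to linear, add, convert back:
P₁ = 1.38×10⁻¹² W, P₂ = 2.45×10⁻¹³ W
P_tot = 1.63×10⁻¹² W → 10 log₁₀(P_tot / 10⁻³) = −87.9 dBm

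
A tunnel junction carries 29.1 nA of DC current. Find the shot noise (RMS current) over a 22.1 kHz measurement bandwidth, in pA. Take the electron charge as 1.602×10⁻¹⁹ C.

14.4 pA

I_n = √(2qI·B)
2qI·B = 2 × 1.602×10⁻¹⁹ × 2.91×10⁻⁸ × 2.21×10⁴ = 2.06×10⁻²² A²
I_n = √(2.06×10⁻²²) = 1.44×10⁻¹¹ A = 14.4 pA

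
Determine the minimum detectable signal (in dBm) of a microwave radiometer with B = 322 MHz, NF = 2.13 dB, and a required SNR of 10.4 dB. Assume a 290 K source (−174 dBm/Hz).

Sensitivity = −174 + 10 log₁₀(B) + NF + SNR_min
= −174 + 85.08 + 2.13 + 10.4
= −76.39 dBm → −76.4 dBm

−76.4 dBm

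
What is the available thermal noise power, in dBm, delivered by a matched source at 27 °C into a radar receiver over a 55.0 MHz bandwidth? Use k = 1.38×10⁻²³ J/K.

T = 27 °C + 273.15 = 300.15 K
P_n = kTB = 1.38×10⁻²³ × 300.15 × 5.50×10⁷ = 2.28×10⁻¹³ W
In dBm: 10 log₁₀(2.28×10⁻¹³ / 10⁻³) = −96.4 dBm

−96.4 dBm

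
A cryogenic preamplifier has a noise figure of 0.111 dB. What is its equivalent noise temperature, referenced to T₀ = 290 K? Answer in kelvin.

F = 10^(0.111/10) = 1.02589
T_e = (F − 1)·T₀ = (1.02589 − 1) × 290 = 7.51 K

7.51 K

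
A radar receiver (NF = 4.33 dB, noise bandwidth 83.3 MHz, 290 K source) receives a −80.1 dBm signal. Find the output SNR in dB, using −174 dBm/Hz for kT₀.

Noise floor: N = −174 + 10 log₁₀(B) + NF
10 log₁₀(8.33×10⁷) = 79.21 dB
N = −174 + 79.21 + 4.33 = −90.46 dBm
SNR = P_sig − N = −80.1 − (−90.46) = 10.36 dB → 10.4 dB

10.4 dB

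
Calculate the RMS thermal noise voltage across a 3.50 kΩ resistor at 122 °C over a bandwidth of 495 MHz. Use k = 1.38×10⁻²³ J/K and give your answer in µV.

T = 122 °C + 273.15 = 395.15 K
V_n = √(4kTRB)
4kTRB = 4 × 1.38×10⁻²³ × 395.15 × 3.50×10³ × 4.95×10⁸ = 3.78×10⁻⁸ V²
V_n = √(3.78×10⁻⁸) = 1.94×10⁻⁴ V = 194 µV

194 µV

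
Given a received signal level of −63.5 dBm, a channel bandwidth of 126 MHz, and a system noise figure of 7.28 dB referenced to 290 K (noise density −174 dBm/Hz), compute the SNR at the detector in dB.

22.2 dB

Noise floor: N = −174 + 10 log₁₀(B) + NF
10 log₁₀(1.26×10⁸) = 81 dB
N = −174 + 81 + 7.28 = −85.72 dBm
SNR = P_sig − N = −63.5 − (−85.72) = 22.22 dB → 22.2 dB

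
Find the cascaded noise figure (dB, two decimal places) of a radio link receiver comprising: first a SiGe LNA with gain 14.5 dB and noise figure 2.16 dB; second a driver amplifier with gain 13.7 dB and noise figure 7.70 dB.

2.60 dB

Convert to linear (a loss of L dB is a gain of −L dB): F_i = 10^(NF_i/10), G_i = 10^(G_i,dB/10)
  Stage 1: F_1 = 10^(2.16/10) = 1.644, G_1 = 10^(14.5/10) = 28.18
  Stage 2: F_2 = 10^(7.70/10) = 5.888, G_2 = 10^(13.7/10) = 23.44
Friis cascade:
  F = 1.644 + (5.888 − 1)/28.18 = 1.818
NF = 10 log₁₀(1.818) = 2.60 dB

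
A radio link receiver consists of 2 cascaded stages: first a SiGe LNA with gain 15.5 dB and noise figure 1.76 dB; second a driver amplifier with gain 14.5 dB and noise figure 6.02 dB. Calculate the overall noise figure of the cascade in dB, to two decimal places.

Convert to linear (a loss of L dB is a gain of −L dB): F_i = 10^(NF_i/10), G_i = 10^(G_i,dB/10)
  Stage 1: F_1 = 10^(1.76/10) = 1.500, G_1 = 10^(15.5/10) = 35.48
  Stage 2: F_2 = 10^(6.02/10) = 3.999, G_2 = 10^(14.5/10) = 28.18
Friis cascade:
  F = 1.500 + (3.999 − 1)/35.48 = 1.584
NF = 10 log₁₀(1.584) = 2.00 dB

2.00 dB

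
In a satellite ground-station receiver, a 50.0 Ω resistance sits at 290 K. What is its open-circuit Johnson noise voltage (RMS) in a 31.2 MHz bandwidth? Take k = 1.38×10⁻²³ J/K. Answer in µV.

V_n = √(4kTRB)
4kTRB = 4 × 1.38×10⁻²³ × 290 × 5.00×10¹ × 3.12×10⁷ = 2.50×10⁻¹¹ V²
V_n = √(2.50×10⁻¹¹) = 5.00×10⁻⁶ V = 5.00 µV

5.00 µV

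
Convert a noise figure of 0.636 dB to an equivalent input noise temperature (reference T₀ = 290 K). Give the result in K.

F = 10^(0.636/10) = 1.15771
T_e = (F − 1)·T₀ = (1.15771 − 1) × 290 = 45.7 K

45.7 K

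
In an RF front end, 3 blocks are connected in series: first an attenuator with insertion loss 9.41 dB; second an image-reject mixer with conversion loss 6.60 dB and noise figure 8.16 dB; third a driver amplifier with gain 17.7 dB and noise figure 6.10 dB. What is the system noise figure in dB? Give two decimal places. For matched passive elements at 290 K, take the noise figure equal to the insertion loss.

Convert to linear (a loss of L dB is a gain of −L dB): F_i = 10^(NF_i/10), G_i = 10^(G_i,dB/10)
  Stage 1: F_1 = 10^(9.41/10) = 8.730, G_1 = 10^(−9.41/10) = 0.1146
  Stage 2: F_2 = 10^(8.16/10) = 6.546, G_2 = 10^(−6.60/10) = 0.2188
  Stage 3: F_3 = 10^(6.10/10) = 4.074, G_3 = 10^(17.7/10) = 58.88
Friis cascade:
  F = 8.730 + (6.546 − 1)/0.1146 + (4.074 − 1)/0.02506 = 179.8
NF = 10 log₁₀(179.8) = 22.55 dB

22.55 dB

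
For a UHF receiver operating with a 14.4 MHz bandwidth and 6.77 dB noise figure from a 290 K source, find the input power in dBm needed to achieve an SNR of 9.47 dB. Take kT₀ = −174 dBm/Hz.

Sensitivity = −174 + 10 log₁₀(B) + NF + SNR_min
= −174 + 71.58 + 6.77 + 9.47
= −86.18 dBm → −86.2 dBm

−86.2 dBm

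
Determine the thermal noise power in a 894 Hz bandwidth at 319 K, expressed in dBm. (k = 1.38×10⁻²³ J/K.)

P_n = kTB = 1.38×10⁻²³ × 319 × 8.94×10² = 3.94×10⁻¹⁸ W
In dBm: 10 log₁₀(3.94×10⁻¹⁸ / 10⁻³) = −144.0 dBm

−144.0 dBm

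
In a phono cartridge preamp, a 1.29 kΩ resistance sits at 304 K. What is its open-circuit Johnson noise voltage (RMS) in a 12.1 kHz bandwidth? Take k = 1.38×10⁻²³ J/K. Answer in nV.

512 nV

V_n = √(4kTRB)
4kTRB = 4 × 1.38×10⁻²³ × 304 × 1.29×10³ × 1.21×10⁴ = 2.62×10⁻¹³ V²
V_n = √(2.62×10⁻¹³) = 5.12×10⁻⁷ V = 512 nV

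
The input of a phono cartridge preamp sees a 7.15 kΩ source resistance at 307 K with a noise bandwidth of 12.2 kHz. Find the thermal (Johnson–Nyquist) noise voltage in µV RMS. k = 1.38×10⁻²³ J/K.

1.22 µV

V_n = √(4kTRB)
4kTRB = 4 × 1.38×10⁻²³ × 307 × 7.15×10³ × 1.22×10⁴ = 1.48×10⁻¹² V²
V_n = √(1.48×10⁻¹²) = 1.22×10⁻⁶ V = 1.22 µV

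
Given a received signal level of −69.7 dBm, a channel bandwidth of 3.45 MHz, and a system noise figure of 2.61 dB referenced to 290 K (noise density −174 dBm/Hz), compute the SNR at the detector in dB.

Noise floor: N = −174 + 10 log₁₀(B) + NF
10 log₁₀(3.45×10⁶) = 65.38 dB
N = −174 + 65.38 + 2.61 = −106.01 dBm
SNR = P_sig − N = −69.7 − (−106.01) = 36.31 dB → 36.3 dB

36.3 dB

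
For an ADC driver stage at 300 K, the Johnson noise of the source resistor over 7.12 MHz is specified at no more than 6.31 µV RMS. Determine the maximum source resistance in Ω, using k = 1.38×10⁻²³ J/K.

338 Ω

Johnson–Nyquist: V_n = √(4kTRB) ⇒ R = V_n² / (4kTB)
4kTB = 4 × 1.38×10⁻²³ × 300 × 7.12×10⁶ = 1.18×10⁻¹³
R = (6.31×10⁻⁶)² / 1.18×10⁻¹³ = 3.38×10² Ω = 338 Ω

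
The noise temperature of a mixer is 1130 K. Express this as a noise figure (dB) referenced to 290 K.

F = 1 + T_e/T₀ = 1 + 1130/290 = 4.89655
NF = 10 log₁₀(4.89655) = 6.90 dB

6.90 dB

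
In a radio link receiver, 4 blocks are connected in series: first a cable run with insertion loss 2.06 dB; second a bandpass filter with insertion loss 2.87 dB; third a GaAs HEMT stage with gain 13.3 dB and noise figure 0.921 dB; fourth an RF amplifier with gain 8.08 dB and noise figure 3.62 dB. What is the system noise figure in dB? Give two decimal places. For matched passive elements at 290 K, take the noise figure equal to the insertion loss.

6.06 dB

Convert to linear (a loss of L dB is a gain of −L dB): F_i = 10^(NF_i/10), G_i = 10^(G_i,dB/10)
  Stage 1: F_1 = 10^(2.06/10) = 1.607, G_1 = 10^(−2.06/10) = 0.6223
  Stage 2: F_2 = 10^(2.87/10) = 1.936, G_2 = 10^(−2.87/10) = 0.5164
  Stage 3: F_3 = 10^(0.921/10) = 1.236, G_3 = 10^(13.3/10) = 21.38
  Stage 4: F_4 = 10^(3.62/10) = 2.301, G_4 = 10^(8.08/10) = 6.427
Friis cascade:
  F = 1.607 + (1.936 − 1)/0.6223 + (1.236 − 1)/0.3214 + (2.301 − 1)/6.871 = 4.036
NF = 10 log₁₀(4.036) = 6.06 dB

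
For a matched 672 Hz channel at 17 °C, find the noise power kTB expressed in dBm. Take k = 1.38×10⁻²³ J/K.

−145.7 dBm

T = 17 °C + 273.15 = 290.15 K
P_n = kTB = 1.38×10⁻²³ × 290.15 × 6.72×10² = 2.69×10⁻¹⁸ W
In dBm: 10 log₁₀(2.69×10⁻¹⁸ / 10⁻³) = −145.7 dBm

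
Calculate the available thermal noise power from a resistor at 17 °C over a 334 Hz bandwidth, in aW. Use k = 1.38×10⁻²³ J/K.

T = 17 °C + 273.15 = 290.15 K
P_n = kTB = 1.38×10⁻²³ × 290.15 × 3.34×10² = 1.34×10⁻¹⁸ W = 1.34 aW

1.34 aW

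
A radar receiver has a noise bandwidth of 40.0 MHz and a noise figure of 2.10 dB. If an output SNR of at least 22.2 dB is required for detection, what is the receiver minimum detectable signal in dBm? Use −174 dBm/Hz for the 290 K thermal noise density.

−73.7 dBm

Sensitivity = −174 + 10 log₁₀(B) + NF + SNR_min
= −174 + 76.02 + 2.10 + 22.2
= −73.68 dBm → −73.7 dBm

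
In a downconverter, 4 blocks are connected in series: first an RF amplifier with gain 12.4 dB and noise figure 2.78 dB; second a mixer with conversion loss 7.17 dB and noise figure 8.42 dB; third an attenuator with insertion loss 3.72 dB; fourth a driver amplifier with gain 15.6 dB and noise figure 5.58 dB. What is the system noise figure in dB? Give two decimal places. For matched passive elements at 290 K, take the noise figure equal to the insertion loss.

Convert to linear (a loss of L dB is a gain of −L dB): F_i = 10^(NF_i/10), G_i = 10^(G_i,dB/10)
  Stage 1: F_1 = 10^(2.78/10) = 1.897, G_1 = 10^(12.4/10) = 17.38
  Stage 2: F_2 = 10^(8.42/10) = 6.950, G_2 = 10^(−7.17/10) = 0.1919
  Stage 3: F_3 = 10^(3.72/10) = 2.355, G_3 = 10^(−3.72/10) = 0.4246
  Stage 4: F_4 = 10^(5.58/10) = 3.614, G_4 = 10^(15.6/10) = 36.31
Friis cascade:
  F = 1.897 + (6.950 − 1)/17.38 + (2.355 − 1)/3.334 + (3.614 − 1)/1.416 = 4.492
NF = 10 log₁₀(4.492) = 6.52 dB

6.52 dB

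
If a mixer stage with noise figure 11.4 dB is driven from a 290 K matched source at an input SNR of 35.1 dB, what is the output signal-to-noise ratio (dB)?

By definition F = SNR_in/SNR_out, so in dB: SNR_out = SNR_in − NF
SNR_out = 35.1 − 11.4 = 23.7 dB

23.7 dB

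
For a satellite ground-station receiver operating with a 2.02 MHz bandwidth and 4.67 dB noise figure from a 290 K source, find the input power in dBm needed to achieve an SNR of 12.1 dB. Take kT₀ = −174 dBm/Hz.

Sensitivity = −174 + 10 log₁₀(B) + NF + SNR_min
= −174 + 63.05 + 4.67 + 12.1
= −94.18 dBm → −94.2 dBm

−94.2 dBm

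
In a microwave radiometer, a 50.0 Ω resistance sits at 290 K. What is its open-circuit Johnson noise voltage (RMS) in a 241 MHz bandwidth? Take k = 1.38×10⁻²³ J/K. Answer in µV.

13.9 µV

V_n = √(4kTRB)
4kTRB = 4 × 1.38×10⁻²³ × 290 × 5.00×10¹ × 2.41×10⁸ = 1.93×10⁻¹⁰ V²
V_n = √(1.93×10⁻¹⁰) = 1.39×10⁻⁵ V = 13.9 µV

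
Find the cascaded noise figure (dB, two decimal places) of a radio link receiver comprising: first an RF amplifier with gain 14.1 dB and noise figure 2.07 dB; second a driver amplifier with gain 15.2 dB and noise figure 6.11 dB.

2.38 dB

Convert to linear (a loss of L dB is a gain of −L dB): F_i = 10^(NF_i/10), G_i = 10^(G_i,dB/10)
  Stage 1: F_1 = 10^(2.07/10) = 1.611, G_1 = 10^(14.1/10) = 25.70
  Stage 2: F_2 = 10^(6.11/10) = 4.083, G_2 = 10^(15.2/10) = 33.11
Friis cascade:
  F = 1.611 + (4.083 − 1)/25.70 = 1.731
NF = 10 log₁₀(1.731) = 2.38 dB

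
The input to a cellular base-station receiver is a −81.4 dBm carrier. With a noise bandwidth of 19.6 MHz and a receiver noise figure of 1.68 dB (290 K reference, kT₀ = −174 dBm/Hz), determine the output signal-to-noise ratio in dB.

Noise floor: N = −174 + 10 log₁₀(B) + NF
10 log₁₀(1.96×10⁷) = 72.92 dB
N = −174 + 72.92 + 1.68 = −99.40 dBm
SNR = P_sig − N = −81.4 − (−99.40) = 18.00 dB → 18.0 dB

18.0 dB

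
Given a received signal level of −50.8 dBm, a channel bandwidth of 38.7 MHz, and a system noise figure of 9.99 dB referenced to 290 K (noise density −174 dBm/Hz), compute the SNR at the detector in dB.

37.3 dB

Noise floor: N = −174 + 10 log₁₀(B) + NF
10 log₁₀(3.87×10⁷) = 75.88 dB
N = −174 + 75.88 + 9.99 = −88.13 dBm
SNR = P_sig − N = −50.8 − (−88.13) = 37.33 dB → 37.3 dB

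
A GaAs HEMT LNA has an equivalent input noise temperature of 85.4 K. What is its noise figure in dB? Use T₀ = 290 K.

1.12 dB

F = 1 + T_e/T₀ = 1 + 85.4/290 = 1.29448
NF = 10 log₁₀(1.29448) = 1.12 dB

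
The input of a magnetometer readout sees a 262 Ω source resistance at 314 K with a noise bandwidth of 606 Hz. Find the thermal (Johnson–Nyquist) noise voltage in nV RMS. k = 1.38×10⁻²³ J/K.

V_n = √(4kTRB)
4kTRB = 4 × 1.38×10⁻²³ × 314 × 2.62×10² × 6.06×10² = 2.75×10⁻¹⁵ V²
V_n = √(2.75×10⁻¹⁵) = 5.25×10⁻⁸ V = 52.5 nV

52.5 nV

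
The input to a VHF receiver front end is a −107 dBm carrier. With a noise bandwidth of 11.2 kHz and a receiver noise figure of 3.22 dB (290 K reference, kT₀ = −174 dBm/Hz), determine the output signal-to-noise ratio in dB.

23.3 dB

Noise floor: N = −174 + 10 log₁₀(B) + NF
10 log₁₀(1.12×10⁴) = 40.49 dB
N = −174 + 40.49 + 3.22 = −130.29 dBm
SNR = P_sig − N = −107 − (−130.29) = 23.29 dB → 23.3 dB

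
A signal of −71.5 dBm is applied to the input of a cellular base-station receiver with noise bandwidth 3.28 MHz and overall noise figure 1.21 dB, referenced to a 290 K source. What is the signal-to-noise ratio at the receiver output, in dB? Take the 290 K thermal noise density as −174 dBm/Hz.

Noise floor: N = −174 + 10 log₁₀(B) + NF
10 log₁₀(3.28×10⁶) = 65.16 dB
N = −174 + 65.16 + 1.21 = −107.63 dBm
SNR = P_sig − N = −71.5 − (−107.63) = 36.13 dB → 36.1 dB

36.1 dB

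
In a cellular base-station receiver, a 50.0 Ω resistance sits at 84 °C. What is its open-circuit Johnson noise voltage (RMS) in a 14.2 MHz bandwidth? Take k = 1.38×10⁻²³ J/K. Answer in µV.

3.74 µV

T = 84 °C + 273.15 = 357.15 K
V_n = √(4kTRB)
4kTRB = 4 × 1.38×10⁻²³ × 357.15 × 5.00×10¹ × 1.42×10⁷ = 1.40×10⁻¹¹ V²
V_n = √(1.40×10⁻¹¹) = 3.74×10⁻⁶ V = 3.74 µV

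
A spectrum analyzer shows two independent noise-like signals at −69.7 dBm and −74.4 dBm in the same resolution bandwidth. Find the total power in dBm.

−68.4 dBm

Convert to linear, add, convert back:
P₁ = 1.07×10⁻¹⁰ W, P₂ = 3.63×10⁻¹¹ W
P_tot = 1.43×10⁻¹⁰ W → 10 log₁₀(P_tot / 10⁻³) = −68.4 dBm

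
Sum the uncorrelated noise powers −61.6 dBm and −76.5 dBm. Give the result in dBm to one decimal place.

Convert to linear, add, convert back:
P₁ = 6.92×10⁻¹⁰ W, P₂ = 2.24×10⁻¹¹ W
P_tot = 7.14×10⁻¹⁰ W → 10 log₁₀(P_tot / 10⁻³) = −61.5 dBm

−61.5 dBm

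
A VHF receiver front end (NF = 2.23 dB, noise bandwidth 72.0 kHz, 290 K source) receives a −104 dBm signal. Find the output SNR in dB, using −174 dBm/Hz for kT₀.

19.2 dB

Noise floor: N = −174 + 10 log₁₀(B) + NF
10 log₁₀(7.20×10⁴) = 48.57 dB
N = −174 + 48.57 + 2.23 = −123.20 dBm
SNR = P_sig − N = −104 − (−123.20) = 19.20 dB → 19.2 dB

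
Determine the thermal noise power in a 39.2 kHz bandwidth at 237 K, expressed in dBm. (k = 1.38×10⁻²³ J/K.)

−128.9 dBm

P_n = kTB = 1.38×10⁻²³ × 237 × 3.92×10⁴ = 1.28×10⁻¹⁶ W
In dBm: 10 log₁₀(1.28×10⁻¹⁶ / 10⁻³) = −128.9 dBm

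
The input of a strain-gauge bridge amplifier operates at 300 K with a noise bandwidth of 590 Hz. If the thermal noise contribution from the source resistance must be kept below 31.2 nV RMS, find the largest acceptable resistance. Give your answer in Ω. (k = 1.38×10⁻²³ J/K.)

Johnson–Nyquist: V_n = √(4kTRB) ⇒ R = V_n² / (4kTB)
4kTB = 4 × 1.38×10⁻²³ × 300 × 5.90×10² = 9.77×10⁻¹⁸
R = (3.12×10⁻⁸)² / 9.77×10⁻¹⁸ = 9.96×10¹ Ω = 99.6 Ω

99.6 Ω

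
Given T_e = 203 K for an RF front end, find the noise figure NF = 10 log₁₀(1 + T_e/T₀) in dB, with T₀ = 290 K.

2.30 dB

F = 1 + T_e/T₀ = 1 + 203/290 = 1.7
NF = 10 log₁₀(1.7) = 2.30 dB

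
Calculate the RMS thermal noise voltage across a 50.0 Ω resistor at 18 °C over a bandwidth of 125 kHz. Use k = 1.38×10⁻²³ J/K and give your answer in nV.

317 nV

T = 18 °C + 273.15 = 291.15 K
V_n = √(4kTRB)
4kTRB = 4 × 1.38×10⁻²³ × 291.15 × 5.00×10¹ × 1.25×10⁵ = 1.00×10⁻¹³ V²
V_n = √(1.00×10⁻¹³) = 3.17×10⁻⁷ V = 317 nV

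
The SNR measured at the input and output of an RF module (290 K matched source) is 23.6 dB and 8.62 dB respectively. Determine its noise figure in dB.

14.98 dB

NF (dB) = SNR_in(dB) − SNR_out(dB) when the source is at T₀
NF = 23.6 − 8.62 = 14.98 dB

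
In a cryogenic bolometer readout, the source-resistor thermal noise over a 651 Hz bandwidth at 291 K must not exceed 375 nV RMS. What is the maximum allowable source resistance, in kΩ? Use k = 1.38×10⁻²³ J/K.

13.4 kΩ

Johnson–Nyquist: V_n = √(4kTRB) ⇒ R = V_n² / (4kTB)
4kTB = 4 × 1.38×10⁻²³ × 291 × 6.51×10² = 1.05×10⁻¹⁷
R = (3.75×10⁻⁷)² / 1.05×10⁻¹⁷ = 1.34×10⁴ Ω = 13.4 kΩ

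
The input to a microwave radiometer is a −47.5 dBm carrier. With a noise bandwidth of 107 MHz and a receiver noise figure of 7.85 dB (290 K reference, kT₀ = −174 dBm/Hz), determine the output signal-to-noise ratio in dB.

38.4 dB

Noise floor: N = −174 + 10 log₁₀(B) + NF
10 log₁₀(1.07×10⁸) = 80.29 dB
N = −174 + 80.29 + 7.85 = −85.86 dBm
SNR = P_sig − N = −47.5 − (−85.86) = 38.36 dB → 38.4 dB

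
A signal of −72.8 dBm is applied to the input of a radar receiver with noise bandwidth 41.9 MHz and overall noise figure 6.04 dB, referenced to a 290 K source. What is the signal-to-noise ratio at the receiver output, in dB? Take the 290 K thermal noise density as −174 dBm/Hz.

Noise floor: N = −174 + 10 log₁₀(B) + NF
10 log₁₀(4.19×10⁷) = 76.22 dB
N = −174 + 76.22 + 6.04 = −91.74 dBm
SNR = P_sig − N = −72.8 − (−91.74) = 18.94 dB → 18.9 dB

18.9 dB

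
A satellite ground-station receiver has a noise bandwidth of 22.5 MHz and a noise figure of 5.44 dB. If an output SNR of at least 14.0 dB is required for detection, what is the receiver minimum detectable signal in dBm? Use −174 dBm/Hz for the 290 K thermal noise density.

−81.0 dBm

Sensitivity = −174 + 10 log₁₀(B) + NF + SNR_min
= −174 + 73.52 + 5.44 + 14.0
= −81.04 dBm → −81.0 dBm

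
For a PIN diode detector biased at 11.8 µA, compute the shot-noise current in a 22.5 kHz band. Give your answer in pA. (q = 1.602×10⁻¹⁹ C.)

I_n = √(2qI·B)
2qI·B = 2 × 1.602×10⁻¹⁹ × 1.18×10⁻⁵ × 2.25×10⁴ = 8.51×10⁻²⁰ A²
I_n = √(8.51×10⁻²⁰) = 2.92×10⁻¹⁰ A = 292 pA

292 pA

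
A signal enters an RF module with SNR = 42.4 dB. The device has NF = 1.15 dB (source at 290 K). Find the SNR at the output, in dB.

By definition F = SNR_in/SNR_out, so in dB: SNR_out = SNR_in − NF
SNR_out = 42.4 − 1.15 = 41.25 dB

41.25 dB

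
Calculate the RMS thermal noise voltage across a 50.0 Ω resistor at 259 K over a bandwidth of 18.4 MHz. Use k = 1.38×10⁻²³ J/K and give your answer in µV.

V_n = √(4kTRB)
4kTRB = 4 × 1.38×10⁻²³ × 259 × 5.00×10¹ × 1.84×10⁷ = 1.32×10⁻¹¹ V²
V_n = √(1.32×10⁻¹¹) = 3.63×10⁻⁶ V = 3.63 µV

3.63 µV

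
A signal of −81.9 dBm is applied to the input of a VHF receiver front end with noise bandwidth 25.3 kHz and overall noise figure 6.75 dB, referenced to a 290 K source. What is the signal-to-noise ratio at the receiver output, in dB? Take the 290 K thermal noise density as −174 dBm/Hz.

41.3 dB

Noise floor: N = −174 + 10 log₁₀(B) + NF
10 log₁₀(2.53×10⁴) = 44.03 dB
N = −174 + 44.03 + 6.75 = −123.22 dBm
SNR = P_sig − N = −81.9 − (−123.22) = 41.32 dB → 41.3 dB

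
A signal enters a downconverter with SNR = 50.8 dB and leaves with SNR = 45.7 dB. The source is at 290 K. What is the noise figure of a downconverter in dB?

5.1 dB

NF (dB) = SNR_in(dB) − SNR_out(dB) when the source is at T₀
NF = 50.8 − 45.7 = 5.1 dB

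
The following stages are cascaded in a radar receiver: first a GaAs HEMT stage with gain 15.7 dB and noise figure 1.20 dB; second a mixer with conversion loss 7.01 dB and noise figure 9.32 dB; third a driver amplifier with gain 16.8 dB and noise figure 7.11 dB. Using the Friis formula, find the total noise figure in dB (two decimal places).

Convert to linear (a loss of L dB is a gain of −L dB): F_i = 10^(NF_i/10), G_i = 10^(G_i,dB/10)
  Stage 1: F_1 = 10^(1.20/10) = 1.318, G_1 = 10^(15.7/10) = 37.15
  Stage 2: F_2 = 10^(9.32/10) = 8.551, G_2 = 10^(−7.01/10) = 0.1991
  Stage 3: F_3 = 10^(7.11/10) = 5.140, G_3 = 10^(16.8/10) = 47.86
Friis cascade:
  F = 1.318 + (8.551 − 1)/37.15 + (5.140 − 1)/7.396 = 2.081
NF = 10 log₁₀(2.081) = 3.18 dB

3.18 dB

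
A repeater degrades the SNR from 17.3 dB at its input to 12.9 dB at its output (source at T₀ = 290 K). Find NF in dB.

NF (dB) = SNR_in(dB) − SNR_out(dB) when the source is at T₀
NF = 17.3 − 12.9 = 4.4 dB

4.4 dB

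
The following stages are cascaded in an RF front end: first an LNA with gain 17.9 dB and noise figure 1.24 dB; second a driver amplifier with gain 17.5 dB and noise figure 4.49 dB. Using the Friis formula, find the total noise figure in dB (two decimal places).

Convert to linear (a loss of L dB is a gain of −L dB): F_i = 10^(NF_i/10), G_i = 10^(G_i,dB/10)
  Stage 1: F_1 = 10^(1.24/10) = 1.330, G_1 = 10^(17.9/10) = 61.66
  Stage 2: F_2 = 10^(4.49/10) = 2.812, G_2 = 10^(17.5/10) = 56.23
Friis cascade:
  F = 1.330 + (2.812 − 1)/61.66 = 1.360
NF = 10 log₁₀(1.360) = 1.33 dB

1.33 dB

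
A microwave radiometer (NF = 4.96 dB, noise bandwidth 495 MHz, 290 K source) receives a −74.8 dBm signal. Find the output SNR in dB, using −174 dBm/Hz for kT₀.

7.3 dB

Noise floor: N = −174 + 10 log₁₀(B) + NF
10 log₁₀(4.95×10⁸) = 86.95 dB
N = −174 + 86.95 + 4.96 = −82.09 dBm
SNR = P_sig − N = −74.8 − (−82.09) = 7.29 dB → 7.3 dB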